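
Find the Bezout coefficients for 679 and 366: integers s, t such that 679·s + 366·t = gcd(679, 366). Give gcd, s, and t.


Euclidean algorithm on (679, 366) — divide until remainder is 0:
  679 = 1 · 366 + 313
  366 = 1 · 313 + 53
  313 = 5 · 53 + 48
  53 = 1 · 48 + 5
  48 = 9 · 5 + 3
  5 = 1 · 3 + 2
  3 = 1 · 2 + 1
  2 = 2 · 1 + 0
gcd(679, 366) = 1.
Track Bezout coefficients alongside the remainders: start with r₀ = 679 = a·1 + b·0 (s = 1, t = 0) and r₁ = 366 = a·0 + b·1 (s = 0, t = 1); each new remainder r_{k+1} = r_{k-1} − q_k·r_k inherits s_{k+1} = s_{k-1} − q_k·s_k, t_{k+1} = t_{k-1} − q_k·t_k, so r_k = a·s_k + b·t_k at every step:
  q = 1: r = 313, s = 1 − 1·0 = 1, t = 0 − 1·1 = -1  (check: 679·1 + 366·(-1) = 313)
  q = 1: r = 53, s = 0 − 1·1 = -1, t = 1 − 1·(-1) = 2  (check: 679·(-1) + 366·2 = 53)
  q = 5: r = 48, s = 1 − 5·(-1) = 6, t = -1 − 5·2 = -11  (check: 679·6 + 366·(-11) = 48)
  q = 1: r = 5, s = -1 − 1·6 = -7, t = 2 − 1·(-11) = 13  (check: 679·(-7) + 366·13 = 5)
  q = 9: r = 3, s = 6 − 9·(-7) = 69, t = -11 − 9·13 = -128  (check: 679·69 + 366·(-128) = 3)
  q = 1: r = 2, s = -7 − 1·69 = -76, t = 13 − 1·(-128) = 141  (check: 679·(-76) + 366·141 = 2)
  q = 1: r = 1, s = 69 − 1·(-76) = 145, t = -128 − 1·141 = -269  (check: 679·145 + 366·(-269) = 1)
The row with r = 1 (the gcd) gives the Bezout coefficients s = 145, t = -269.
Result: 679 · (145) + 366 · (-269) = 1.

gcd(679, 366) = 1; s = 145, t = -269 (check: 679·145 + 366·(-269) = 1).


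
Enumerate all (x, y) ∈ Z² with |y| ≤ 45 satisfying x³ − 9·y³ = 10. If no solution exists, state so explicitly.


The equation is x³ - 9y³ = 10. For fixed y, x³ = 9·y³ + 10, so a solution requires the RHS to be a perfect cube.
Strategy: iterate y from -45 to 45, compute RHS = 9·y³ + 10, and check whether it is a (positive or negative) perfect cube.
Check small values of y:
  y = 0: RHS = 10 is not a perfect cube.
  y = 1: RHS = 19 is not a perfect cube.
  y = -1: RHS = 1 = (1)³ ⇒ x = 1 works.
  y = 2: RHS = 82 is not a perfect cube.
  y = -2: RHS = -62 is not a perfect cube.
  y = 3: RHS = 253 is not a perfect cube.
  y = -3: RHS = -233 is not a perfect cube.
Continuing the search up to |y| = 45 finds no further solutions beyond those listed.
Collected solutions: (1, -1).

Solutions (with |y| ≤ 45): (1, -1).


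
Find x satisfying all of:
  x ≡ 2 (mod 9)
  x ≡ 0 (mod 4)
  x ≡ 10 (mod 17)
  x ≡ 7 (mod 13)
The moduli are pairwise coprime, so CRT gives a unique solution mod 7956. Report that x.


Product of moduli M = 9 · 4 · 17 · 13 = 7956.
Merge one congruence at a time:
  Start: x ≡ 2 (mod 9).
  Combine with x ≡ 0 (mod 4); new modulus lcm = 36.
    Write x = 2 + 9·t and substitute into x ≡ 0 (mod 4): 9·t ≡ 0 − 2 = -2 (mod 4).
    Reduce coefficients mod 4: 1·t ≡ 2 (mod 4).
    So t ≡ 2 (mod 4).
    Then x = 2 + 9·2 = 20, valid modulo lcm(9, 4) = 36: x ≡ 20 (mod 36).
  Combine with x ≡ 10 (mod 17); new modulus lcm = 612.
    Write x = 20 + 36·t and substitute into x ≡ 10 (mod 17): 36·t ≡ 10 − 20 = -10 (mod 17).
    Reduce coefficients mod 17: 2·t ≡ 7 (mod 17).
    The inverse of 2 mod 17 is 9 (since 2·9 = 18 = 1·17 + 1), so t ≡ 9·7 = 63 ≡ 12 (mod 17).
    Then x = 20 + 36·12 = 452, valid modulo lcm(36, 17) = 612: x ≡ 452 (mod 612).
  Combine with x ≡ 7 (mod 13); new modulus lcm = 7956.
    Write x = 452 + 612·t and substitute into x ≡ 7 (mod 13): 612·t ≡ 7 − 452 = -445 (mod 13).
    Reduce coefficients mod 13: 1·t ≡ 10 (mod 13).
    So t ≡ 10 (mod 13).
    Then x = 452 + 612·10 = 6572, valid modulo lcm(612, 13) = 7956: x ≡ 6572 (mod 7956).
Verify against each original: 6572 mod 9 = 2, 6572 mod 4 = 0, 6572 mod 17 = 10, 6572 mod 13 = 7.

x ≡ 6572 (mod 7956).


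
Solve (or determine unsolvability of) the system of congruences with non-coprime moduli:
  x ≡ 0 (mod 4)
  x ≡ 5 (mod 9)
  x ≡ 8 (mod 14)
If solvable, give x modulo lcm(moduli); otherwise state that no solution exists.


Moduli 4, 9, 14 are not pairwise coprime, so CRT works modulo lcm(m_i) when all pairwise compatibility conditions hold.
Pairwise compatibility: gcd(m_i, m_j) must divide a_i - a_j for every pair.
Merge one congruence at a time:
  Start: x ≡ 0 (mod 4).
  Combine with x ≡ 5 (mod 9): gcd(4, 9) = 1; 5 - 0 = 5, which IS divisible by 1, so compatible.
    Write x = 0 + 4·t and substitute into x ≡ 5 (mod 9): 4·t ≡ 5 − 0 = 5 (mod 9).
    The inverse of 4 mod 9 is 7 (since 4·7 = 28 = 3·9 + 1), so t ≡ 7·5 = 35 ≡ 8 (mod 9).
    Then x = 0 + 4·8 = 32, valid modulo lcm(4, 9) = 36: x ≡ 32 (mod 36).
  Combine with x ≡ 8 (mod 14): gcd(36, 14) = 2; 8 - 32 = -24, which IS divisible by 2, so compatible.
    Write x = 32 + 36·t and substitute into x ≡ 8 (mod 14): 36·t ≡ 8 − 32 = -24 (mod 14).
    Divide the congruence (and modulus) by g = 2: 18·t ≡ -12 (mod 7).
    Reduce coefficients mod 7: 4·t ≡ 2 (mod 7).
    The inverse of 4 mod 7 is 2 (since 4·2 = 8 = 1·7 + 1), so t ≡ 2·2 = 4 ≡ 4 (mod 7).
    Then x = 32 + 36·4 = 176, valid modulo lcm(36, 14) = 252: x ≡ 176 (mod 252).
Verify: 176 mod 4 = 0, 176 mod 9 = 5, 176 mod 14 = 8.

x ≡ 176 (mod 252).


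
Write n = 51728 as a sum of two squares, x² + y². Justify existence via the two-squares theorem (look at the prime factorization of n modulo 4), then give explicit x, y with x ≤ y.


Step 1: Factor n = 51728 = 2^4 · 53 · 61.
Step 2: Check the mod-4 condition on each prime factor: 2 = 2 (special); 53 ≡ 1 (mod 4), exponent 1; 61 ≡ 1 (mod 4), exponent 1.
All primes ≡ 3 (mod 4) appear to even exponent (or don't appear), so by the two-squares theorem n IS expressible as a sum of two squares.
Step 3: Build a representation. Group n = k² · m with k = 4 and m = 53 · 61 = 3233 (a product of primes ≡ 1 (mod 4)); a representation of m scales to one of n via (k·x)² + (k·y)² = k²(x² + y²). Each prime p ≡ 1 (mod 4) is itself a sum of two squares; find a² by testing p − a² for a perfect square:
  53: 53 − 1² = 52, 53 − 2² = 49 = 7² ⇒ 53 = 2² + 7².
  61: 61 − 1² = 60, 61 − 2² = 57, 61 − 3² = 52, 61 − 4² = 45, 61 − 5² = 36 = 6² ⇒ 61 = 5² + 6².
  Combine using the Brahmagupta–Fibonacci identity (a² + b²)(c² + d²) = (ac − bd)² + (ad + bc)² = (ac + bd)² + (ad − bc)²:
  53 · 61 = 3233: from (2² + 7²)(5² + 6²), take (2·5 − 7·6, 2·6 + 7·5) = (10 − 42, 12 + 35) = (-32, 47); dropping signs (only squares matter) gives (32, 47); check 32² + 47² = 1024 + 2209 = 3233 ✓.
  Scale by k = 4: (4·32, 4·47) = (128, 188).
Step 4: Order so x ≤ y and verify: 128² + 188² = 16384 + 35344 = 51728 = n. ✓

n = 51728 = 128² + 188² (one valid representation with x ≤ y).


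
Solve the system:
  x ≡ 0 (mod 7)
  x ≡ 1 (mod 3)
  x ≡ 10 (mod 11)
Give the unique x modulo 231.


Moduli 7, 3, 11 are pairwise coprime; by CRT there is a unique solution modulo M = 7 · 3 · 11 = 231.
Solve pairwise, accumulating the modulus:
  Start with x ≡ 0 (mod 7).
  Combine with x ≡ 1 (mod 3): since gcd(7, 3) = 1, we get a unique residue mod 21.
    Write x = 0 + 7·t and substitute into x ≡ 1 (mod 3): 7·t ≡ 1 − 0 = 1 (mod 3).
    Reduce coefficients mod 3: 1·t ≡ 1 (mod 3).
    So t ≡ 1 (mod 3).
    Then x = 0 + 7·1 = 7, valid modulo lcm(7, 3) = 21: x ≡ 7 (mod 21).
  Combine with x ≡ 10 (mod 11): since gcd(21, 11) = 1, we get a unique residue mod 231.
    Write x = 7 + 21·t and substitute into x ≡ 10 (mod 11): 21·t ≡ 10 − 7 = 3 (mod 11).
    Reduce coefficients mod 11: 10·t ≡ 3 (mod 11).
    The inverse of 10 mod 11 is 10 (since 10·10 = 100 = 9·11 + 1), so t ≡ 10·3 = 30 ≡ 8 (mod 11).
    Then x = 7 + 21·8 = 175, valid modulo lcm(21, 11) = 231: x ≡ 175 (mod 231).
Verify: 175 mod 7 = 0 ✓, 175 mod 3 = 1 ✓, 175 mod 11 = 10 ✓.

x ≡ 175 (mod 231).


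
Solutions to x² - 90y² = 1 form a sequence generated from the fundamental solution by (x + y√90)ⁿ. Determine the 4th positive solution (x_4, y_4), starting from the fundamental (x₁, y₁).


Step 1: Find the fundamental solution (x₁, y₁) of x² - 90y² = 1.
  Expand √90 as a continued fraction. a₀ = ⌊√90⌋ = 9; iterate m_{k+1} = d_k·a_k − m_k, d_{k+1} = (90 − m_{k+1}²)/d_k, a_{k+1} = ⌊(a₀ + m_{k+1})/d_{k+1}⌋ (starting m₀ = 0, d₀ = 1), with convergents p_k = a_k·p_{k-1} + p_{k-2}, q_k = a_k·q_{k-1} + q_{k-2} (p₋₁ = 1, q₋₁ = 0):
  k = 0: a₀ = 9; p₀/q₀ = 9/1; p₀² − 90·q₀² = 81 − 90 = -9.
  k = 1: m = 9, d = 9, a = ⌊(9 + 9)/9⌋ = 2; p/q = (2·9 + 1)/(2·1 + 0) = 19/2; p² − 90·q² = 361 − 360 = 1.
  The first convergent with p² − 90·q² = 1 gives the fundamental solution (x₁, y₁) = (19, 2).
Step 2: Apply the recurrence (x_{n+1}, y_{n+1}) = (x₁x_n + 90y₁y_n, x₁y_n + y₁x_n) repeatedly.
  From (x_1, y_1) = (19, 2): x_2 = 19·19 + 90·2·2 = 721; y_2 = 19·2 + 2·19 = 76.
  From (x_2, y_2) = (721, 76): x_3 = 19·721 + 90·2·76 = 27379; y_3 = 19·76 + 2·721 = 2886.
  From (x_3, y_3) = (27379, 2886): x_4 = 19·27379 + 90·2·2886 = 1039681; y_4 = 19·2886 + 2·27379 = 109592.
Step 3: Verify x_4² - 90·y_4² = 1080936581761 - 1080936581760 = 1 (should be 1). ✓

(x_1, y_1) = (19, 2); (x_4, y_4) = (1039681, 109592).


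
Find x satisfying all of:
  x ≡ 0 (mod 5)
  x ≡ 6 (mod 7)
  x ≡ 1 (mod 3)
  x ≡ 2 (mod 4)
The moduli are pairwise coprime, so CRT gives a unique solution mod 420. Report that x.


Product of moduli M = 5 · 7 · 3 · 4 = 420.
Merge one congruence at a time:
  Start: x ≡ 0 (mod 5).
  Combine with x ≡ 6 (mod 7); new modulus lcm = 35.
    Write x = 0 + 5·t and substitute into x ≡ 6 (mod 7): 5·t ≡ 6 − 0 = 6 (mod 7).
    The inverse of 5 mod 7 is 3 (since 5·3 = 15 = 2·7 + 1), so t ≡ 3·6 = 18 ≡ 4 (mod 7).
    Then x = 0 + 5·4 = 20, valid modulo lcm(5, 7) = 35: x ≡ 20 (mod 35).
  Combine with x ≡ 1 (mod 3); new modulus lcm = 105.
    Write x = 20 + 35·t and substitute into x ≡ 1 (mod 3): 35·t ≡ 1 − 20 = -19 (mod 3).
    Reduce coefficients mod 3: 2·t ≡ 2 (mod 3).
    The inverse of 2 mod 3 is 2 (since 2·2 = 4 = 1·3 + 1), so t ≡ 2·2 = 4 ≡ 1 (mod 3).
    Then x = 20 + 35·1 = 55, valid modulo lcm(35, 3) = 105: x ≡ 55 (mod 105).
  Combine with x ≡ 2 (mod 4); new modulus lcm = 420.
    Write x = 55 + 105·t and substitute into x ≡ 2 (mod 4): 105·t ≡ 2 − 55 = -53 (mod 4).
    Reduce coefficients mod 4: 1·t ≡ 3 (mod 4).
    So t ≡ 3 (mod 4).
    Then x = 55 + 105·3 = 370, valid modulo lcm(105, 4) = 420: x ≡ 370 (mod 420).
Verify against each original: 370 mod 5 = 0, 370 mod 7 = 6, 370 mod 3 = 1, 370 mod 4 = 2.

x ≡ 370 (mod 420).


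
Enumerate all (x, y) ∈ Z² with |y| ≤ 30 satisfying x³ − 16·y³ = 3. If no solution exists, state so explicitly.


The equation is x³ - 16y³ = 3. For fixed y, x³ = 16·y³ + 3, so a solution requires the RHS to be a perfect cube.
Strategy: iterate y from -30 to 30, compute RHS = 16·y³ + 3, and check whether it is a (positive or negative) perfect cube.
Check small values of y:
  y = 0: RHS = 3 is not a perfect cube.
  y = 1: RHS = 19 is not a perfect cube.
  y = -1: RHS = -13 is not a perfect cube.
  y = 2: RHS = 131 is not a perfect cube.
  y = -2: RHS = -125 = (-5)³ ⇒ x = -5 works.
  y = 3: RHS = 435 is not a perfect cube.
  y = -3: RHS = -429 is not a perfect cube.
Continuing the search up to |y| = 30 finds no further solutions beyond those listed.
Collected solutions: (-5, -2).

Solutions (with |y| ≤ 30): (-5, -2).


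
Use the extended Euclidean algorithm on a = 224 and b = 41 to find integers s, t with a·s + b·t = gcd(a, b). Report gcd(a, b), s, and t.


Euclidean algorithm on (224, 41) — divide until remainder is 0:
  224 = 5 · 41 + 19
  41 = 2 · 19 + 3
  19 = 6 · 3 + 1
  3 = 3 · 1 + 0
gcd(224, 41) = 1.
Track Bezout coefficients alongside the remainders: start with r₀ = 224 = a·1 + b·0 (s = 1, t = 0) and r₁ = 41 = a·0 + b·1 (s = 0, t = 1); each new remainder r_{k+1} = r_{k-1} − q_k·r_k inherits s_{k+1} = s_{k-1} − q_k·s_k, t_{k+1} = t_{k-1} − q_k·t_k, so r_k = a·s_k + b·t_k at every step:
  q = 5: r = 19, s = 1 − 5·0 = 1, t = 0 − 5·1 = -5  (check: 224·1 + 41·(-5) = 19)
  q = 2: r = 3, s = 0 − 2·1 = -2, t = 1 − 2·(-5) = 11  (check: 224·(-2) + 41·11 = 3)
  q = 6: r = 1, s = 1 − 6·(-2) = 13, t = -5 − 6·11 = -71  (check: 224·13 + 41·(-71) = 1)
The row with r = 1 (the gcd) gives the Bezout coefficients s = 13, t = -71.
Result: 224 · (13) + 41 · (-71) = 1.

gcd(224, 41) = 1; s = 13, t = -71 (check: 224·13 + 41·(-71) = 1).


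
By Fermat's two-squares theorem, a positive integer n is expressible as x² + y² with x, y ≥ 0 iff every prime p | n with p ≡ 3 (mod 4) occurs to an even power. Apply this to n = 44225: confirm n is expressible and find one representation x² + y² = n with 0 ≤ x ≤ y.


Step 1: Factor n = 44225 = 5^2 · 29 · 61.
Step 2: Check the mod-4 condition on each prime factor: 5 ≡ 1 (mod 4), exponent 2; 29 ≡ 1 (mod 4), exponent 1; 61 ≡ 1 (mod 4), exponent 1.
All primes ≡ 3 (mod 4) appear to even exponent (or don't appear), so by the two-squares theorem n IS expressible as a sum of two squares.
Step 3: Build a representation. Group n = k² · m with k = 5 and m = 29 · 61 = 1769 (a product of primes ≡ 1 (mod 4)); a representation of m scales to one of n via (k·x)² + (k·y)² = k²(x² + y²). Each prime p ≡ 1 (mod 4) is itself a sum of two squares; find a² by testing p − a² for a perfect square:
  29: 29 − 1² = 28, 29 − 2² = 25 = 5² ⇒ 29 = 2² + 5².
  61: 61 − 1² = 60, 61 − 2² = 57, 61 − 3² = 52, 61 − 4² = 45, 61 − 5² = 36 = 6² ⇒ 61 = 5² + 6².
  Combine using the Brahmagupta–Fibonacci identity (a² + b²)(c² + d²) = (ac − bd)² + (ad + bc)² = (ac + bd)² + (ad − bc)²:
  29 · 61 = 1769: from (2² + 5²)(5² + 6²), take (2·5 − 5·6, 2·6 + 5·5) = (10 − 30, 12 + 25) = (-20, 37); dropping signs (only squares matter) gives (20, 37); check 20² + 37² = 400 + 1369 = 1769 ✓.
  Scale by k = 5: (5·20, 5·37) = (100, 185).
Step 4: Order so x ≤ y and verify: 100² + 185² = 10000 + 34225 = 44225 = n. ✓

n = 44225 = 100² + 185² (one valid representation with x ≤ y).


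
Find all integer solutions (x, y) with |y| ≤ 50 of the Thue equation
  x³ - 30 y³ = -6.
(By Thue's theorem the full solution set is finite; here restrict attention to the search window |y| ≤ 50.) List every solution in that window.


The equation is x³ - 30y³ = -6. For fixed y, x³ = 30·y³ − 6, so a solution requires the RHS to be a perfect cube.
Strategy: iterate y from -50 to 50, compute RHS = 30·y³ − 6, and check whether it is a (positive or negative) perfect cube.
Check small values of y:
  y = 0: RHS = -6 is not a perfect cube.
  y = 1: RHS = 24 is not a perfect cube.
  y = -1: RHS = -36 is not a perfect cube.
  y = 2: RHS = 234 is not a perfect cube.
  y = -2: RHS = -246 is not a perfect cube.
  y = 3: RHS = 804 is not a perfect cube.
  y = -3: RHS = -816 is not a perfect cube.
Continuing the search up to |y| = 50 finds no solutions either.
No (x, y) in the scanned range satisfies the equation.

No integer solutions with |y| ≤ 50.


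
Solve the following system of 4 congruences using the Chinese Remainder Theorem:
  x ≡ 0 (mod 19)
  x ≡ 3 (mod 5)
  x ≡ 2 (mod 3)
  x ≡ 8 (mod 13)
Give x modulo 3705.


Product of moduli M = 19 · 5 · 3 · 13 = 3705.
Merge one congruence at a time:
  Start: x ≡ 0 (mod 19).
  Combine with x ≡ 3 (mod 5); new modulus lcm = 95.
    Write x = 0 + 19·t and substitute into x ≡ 3 (mod 5): 19·t ≡ 3 − 0 = 3 (mod 5).
    Reduce coefficients mod 5: 4·t ≡ 3 (mod 5).
    The inverse of 4 mod 5 is 4 (since 4·4 = 16 = 3·5 + 1), so t ≡ 4·3 = 12 ≡ 2 (mod 5).
    Then x = 0 + 19·2 = 38, valid modulo lcm(19, 5) = 95: x ≡ 38 (mod 95).
  Combine with x ≡ 2 (mod 3); new modulus lcm = 285.
    Write x = 38 + 95·t and substitute into x ≡ 2 (mod 3): 95·t ≡ 2 − 38 = -36 (mod 3).
    Reduce coefficients mod 3: 2·t ≡ 0 (mod 3).
    The inverse of 2 mod 3 is 2 (since 2·2 = 4 = 1·3 + 1), so t ≡ 2·0 = 0 ≡ 0 (mod 3).
    Then x = 38 + 95·0 = 38, valid modulo lcm(95, 3) = 285: x ≡ 38 (mod 285).
  Combine with x ≡ 8 (mod 13); new modulus lcm = 3705.
    Write x = 38 + 285·t and substitute into x ≡ 8 (mod 13): 285·t ≡ 8 − 38 = -30 (mod 13).
    Reduce coefficients mod 13: 12·t ≡ 9 (mod 13).
    The inverse of 12 mod 13 is 12 (since 12·12 = 144 = 11·13 + 1), so t ≡ 12·9 = 108 ≡ 4 (mod 13).
    Then x = 38 + 285·4 = 1178, valid modulo lcm(285, 13) = 3705: x ≡ 1178 (mod 3705).
Verify against each original: 1178 mod 19 = 0, 1178 mod 5 = 3, 1178 mod 3 = 2, 1178 mod 13 = 8.

x ≡ 1178 (mod 3705).


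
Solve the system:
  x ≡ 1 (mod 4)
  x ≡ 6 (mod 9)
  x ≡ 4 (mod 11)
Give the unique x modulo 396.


Moduli 4, 9, 11 are pairwise coprime; by CRT there is a unique solution modulo M = 4 · 9 · 11 = 396.
Solve pairwise, accumulating the modulus:
  Start with x ≡ 1 (mod 4).
  Combine with x ≡ 6 (mod 9): since gcd(4, 9) = 1, we get a unique residue mod 36.
    Write x = 1 + 4·t and substitute into x ≡ 6 (mod 9): 4·t ≡ 6 − 1 = 5 (mod 9).
    The inverse of 4 mod 9 is 7 (since 4·7 = 28 = 3·9 + 1), so t ≡ 7·5 = 35 ≡ 8 (mod 9).
    Then x = 1 + 4·8 = 33, valid modulo lcm(4, 9) = 36: x ≡ 33 (mod 36).
  Combine with x ≡ 4 (mod 11): since gcd(36, 11) = 1, we get a unique residue mod 396.
    Write x = 33 + 36·t and substitute into x ≡ 4 (mod 11): 36·t ≡ 4 − 33 = -29 (mod 11).
    Reduce coefficients mod 11: 3·t ≡ 4 (mod 11).
    The inverse of 3 mod 11 is 4 (since 3·4 = 12 = 1·11 + 1), so t ≡ 4·4 = 16 ≡ 5 (mod 11).
    Then x = 33 + 36·5 = 213, valid modulo lcm(36, 11) = 396: x ≡ 213 (mod 396).
Verify: 213 mod 4 = 1 ✓, 213 mod 9 = 6 ✓, 213 mod 11 = 4 ✓.

x ≡ 213 (mod 396).


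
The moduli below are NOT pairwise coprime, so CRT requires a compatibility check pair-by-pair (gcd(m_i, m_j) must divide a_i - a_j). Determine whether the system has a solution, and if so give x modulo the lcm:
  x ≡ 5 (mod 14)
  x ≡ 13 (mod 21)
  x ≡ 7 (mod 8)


Moduli 14, 21, 8 are not pairwise coprime, so CRT works modulo lcm(m_i) when all pairwise compatibility conditions hold.
Pairwise compatibility: gcd(m_i, m_j) must divide a_i - a_j for every pair.
Merge one congruence at a time:
  Start: x ≡ 5 (mod 14).
  Combine with x ≡ 13 (mod 21): gcd(14, 21) = 7, and 13 - 5 = 8 is NOT divisible by 7.
    ⇒ system is inconsistent (no integer solution).

No solution (the system is inconsistent).


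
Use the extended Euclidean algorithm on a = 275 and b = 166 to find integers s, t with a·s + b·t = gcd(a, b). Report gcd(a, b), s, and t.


Euclidean algorithm on (275, 166) — divide until remainder is 0:
  275 = 1 · 166 + 109
  166 = 1 · 109 + 57
  109 = 1 · 57 + 52
  57 = 1 · 52 + 5
  52 = 10 · 5 + 2
  5 = 2 · 2 + 1
  2 = 2 · 1 + 0
gcd(275, 166) = 1.
Track Bezout coefficients alongside the remainders: start with r₀ = 275 = a·1 + b·0 (s = 1, t = 0) and r₁ = 166 = a·0 + b·1 (s = 0, t = 1); each new remainder r_{k+1} = r_{k-1} − q_k·r_k inherits s_{k+1} = s_{k-1} − q_k·s_k, t_{k+1} = t_{k-1} − q_k·t_k, so r_k = a·s_k + b·t_k at every step:
  q = 1: r = 109, s = 1 − 1·0 = 1, t = 0 − 1·1 = -1  (check: 275·1 + 166·(-1) = 109)
  q = 1: r = 57, s = 0 − 1·1 = -1, t = 1 − 1·(-1) = 2  (check: 275·(-1) + 166·2 = 57)
  q = 1: r = 52, s = 1 − 1·(-1) = 2, t = -1 − 1·2 = -3  (check: 275·2 + 166·(-3) = 52)
  q = 1: r = 5, s = -1 − 1·2 = -3, t = 2 − 1·(-3) = 5  (check: 275·(-3) + 166·5 = 5)
  q = 10: r = 2, s = 2 − 10·(-3) = 32, t = -3 − 10·5 = -53  (check: 275·32 + 166·(-53) = 2)
  q = 2: r = 1, s = -3 − 2·32 = -67, t = 5 − 2·(-53) = 111  (check: 275·(-67) + 166·111 = 1)
The row with r = 1 (the gcd) gives the Bezout coefficients s = -67, t = 111.
Result: 275 · (-67) + 166 · (111) = 1.

gcd(275, 166) = 1; s = -67, t = 111 (check: 275·(-67) + 166·111 = 1).


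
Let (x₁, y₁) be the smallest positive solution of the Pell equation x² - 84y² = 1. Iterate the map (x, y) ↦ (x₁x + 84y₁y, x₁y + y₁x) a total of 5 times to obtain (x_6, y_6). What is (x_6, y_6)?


Step 1: Find the fundamental solution (x₁, y₁) of x² - 84y² = 1.
  Expand √84 as a continued fraction. a₀ = ⌊√84⌋ = 9; iterate m_{k+1} = d_k·a_k − m_k, d_{k+1} = (84 − m_{k+1}²)/d_k, a_{k+1} = ⌊(a₀ + m_{k+1})/d_{k+1}⌋ (starting m₀ = 0, d₀ = 1), with convergents p_k = a_k·p_{k-1} + p_{k-2}, q_k = a_k·q_{k-1} + q_{k-2} (p₋₁ = 1, q₋₁ = 0):
  k = 0: a₀ = 9; p₀/q₀ = 9/1; p₀² − 84·q₀² = 81 − 84 = -3.
  k = 1: m = 9, d = 3, a = ⌊(9 + 9)/3⌋ = 6; p/q = (6·9 + 1)/(6·1 + 0) = 55/6; p² − 84·q² = 3025 − 3024 = 1.
  The first convergent with p² − 84·q² = 1 gives the fundamental solution (x₁, y₁) = (55, 6).
Step 2: Apply the recurrence (x_{n+1}, y_{n+1}) = (x₁x_n + 84y₁y_n, x₁y_n + y₁x_n) repeatedly.
  From (x_1, y_1) = (55, 6): x_2 = 55·55 + 84·6·6 = 6049; y_2 = 55·6 + 6·55 = 660.
  From (x_2, y_2) = (6049, 660): x_3 = 55·6049 + 84·6·660 = 665335; y_3 = 55·660 + 6·6049 = 72594.
  From (x_3, y_3) = (665335, 72594): x_4 = 55·665335 + 84·6·72594 = 73180801; y_4 = 55·72594 + 6·665335 = 7984680.
  From (x_4, y_4) = (73180801, 7984680): x_5 = 55·73180801 + 84·6·7984680 = 8049222775; y_5 = 55·7984680 + 6·73180801 = 878242206.
  From (x_5, y_5) = (8049222775, 878242206): x_6 = 55·8049222775 + 84·6·878242206 = 885341324449; y_6 = 55·878242206 + 6·8049222775 = 96598657980.
Step 3: Verify x_6² - 84·y_6² = 783829260777109485153601 - 783829260777109485153600 = 1 (should be 1). ✓

(x_1, y_1) = (55, 6); (x_6, y_6) = (885341324449, 96598657980).


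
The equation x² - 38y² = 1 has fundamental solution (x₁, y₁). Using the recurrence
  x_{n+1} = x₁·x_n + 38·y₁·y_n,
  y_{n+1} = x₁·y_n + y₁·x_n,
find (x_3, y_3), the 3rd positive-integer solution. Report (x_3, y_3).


Step 1: Find the fundamental solution (x₁, y₁) of x² - 38y² = 1.
  Expand √38 as a continued fraction. a₀ = ⌊√38⌋ = 6; iterate m_{k+1} = d_k·a_k − m_k, d_{k+1} = (38 − m_{k+1}²)/d_k, a_{k+1} = ⌊(a₀ + m_{k+1})/d_{k+1}⌋ (starting m₀ = 0, d₀ = 1), with convergents p_k = a_k·p_{k-1} + p_{k-2}, q_k = a_k·q_{k-1} + q_{k-2} (p₋₁ = 1, q₋₁ = 0):
  k = 0: a₀ = 6; p₀/q₀ = 6/1; p₀² − 38·q₀² = 36 − 38 = -2.
  k = 1: m = 6, d = 2, a = ⌊(6 + 6)/2⌋ = 6; p/q = (6·6 + 1)/(6·1 + 0) = 37/6; p² − 38·q² = 1369 − 1368 = 1.
  The first convergent with p² − 38·q² = 1 gives the fundamental solution (x₁, y₁) = (37, 6).
Step 2: Apply the recurrence (x_{n+1}, y_{n+1}) = (x₁x_n + 38y₁y_n, x₁y_n + y₁x_n) repeatedly.
  From (x_1, y_1) = (37, 6): x_2 = 37·37 + 38·6·6 = 2737; y_2 = 37·6 + 6·37 = 444.
  From (x_2, y_2) = (2737, 444): x_3 = 37·2737 + 38·6·444 = 202501; y_3 = 37·444 + 6·2737 = 32850.
Step 3: Verify x_3² - 38·y_3² = 41006655001 - 41006655000 = 1 (should be 1). ✓

(x_1, y_1) = (37, 6); (x_3, y_3) = (202501, 32850).


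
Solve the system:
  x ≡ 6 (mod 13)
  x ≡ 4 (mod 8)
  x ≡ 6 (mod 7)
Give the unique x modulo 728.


Moduli 13, 8, 7 are pairwise coprime; by CRT there is a unique solution modulo M = 13 · 8 · 7 = 728.
Solve pairwise, accumulating the modulus:
  Start with x ≡ 6 (mod 13).
  Combine with x ≡ 4 (mod 8): since gcd(13, 8) = 1, we get a unique residue mod 104.
    Write x = 6 + 13·t and substitute into x ≡ 4 (mod 8): 13·t ≡ 4 − 6 = -2 (mod 8).
    Reduce coefficients mod 8: 5·t ≡ 6 (mod 8).
    The inverse of 5 mod 8 is 5 (since 5·5 = 25 = 3·8 + 1), so t ≡ 5·6 = 30 ≡ 6 (mod 8).
    Then x = 6 + 13·6 = 84, valid modulo lcm(13, 8) = 104: x ≡ 84 (mod 104).
  Combine with x ≡ 6 (mod 7): since gcd(104, 7) = 1, we get a unique residue mod 728.
    Write x = 84 + 104·t and substitute into x ≡ 6 (mod 7): 104·t ≡ 6 − 84 = -78 (mod 7).
    Reduce coefficients mod 7: 6·t ≡ 6 (mod 7).
    The inverse of 6 mod 7 is 6 (since 6·6 = 36 = 5·7 + 1), so t ≡ 6·6 = 36 ≡ 1 (mod 7).
    Then x = 84 + 104·1 = 188, valid modulo lcm(104, 7) = 728: x ≡ 188 (mod 728).
Verify: 188 mod 13 = 6 ✓, 188 mod 8 = 4 ✓, 188 mod 7 = 6 ✓.

x ≡ 188 (mod 728).


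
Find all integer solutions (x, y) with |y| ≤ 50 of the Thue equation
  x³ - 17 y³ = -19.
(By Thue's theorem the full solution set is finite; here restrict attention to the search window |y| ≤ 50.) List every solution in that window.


The equation is x³ - 17y³ = -19. For fixed y, x³ = 17·y³ − 19, so a solution requires the RHS to be a perfect cube.
Strategy: iterate y from -50 to 50, compute RHS = 17·y³ − 19, and check whether it is a (positive or negative) perfect cube.
Check small values of y:
  y = 0: RHS = -19 is not a perfect cube.
  y = 1: RHS = -2 is not a perfect cube.
  y = -1: RHS = -36 is not a perfect cube.
  y = 2: RHS = 117 is not a perfect cube.
  y = -2: RHS = -155 is not a perfect cube.
  y = 3: RHS = 440 is not a perfect cube.
  y = -3: RHS = -478 is not a perfect cube.
Continuing the search up to |y| = 50 finds no solutions either.
No (x, y) in the scanned range satisfies the equation.

No integer solutions with |y| ≤ 50.


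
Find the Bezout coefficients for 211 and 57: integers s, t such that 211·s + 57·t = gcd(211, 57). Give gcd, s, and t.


Euclidean algorithm on (211, 57) — divide until remainder is 0:
  211 = 3 · 57 + 40
  57 = 1 · 40 + 17
  40 = 2 · 17 + 6
  17 = 2 · 6 + 5
  6 = 1 · 5 + 1
  5 = 5 · 1 + 0
gcd(211, 57) = 1.
Track Bezout coefficients alongside the remainders: start with r₀ = 211 = a·1 + b·0 (s = 1, t = 0) and r₁ = 57 = a·0 + b·1 (s = 0, t = 1); each new remainder r_{k+1} = r_{k-1} − q_k·r_k inherits s_{k+1} = s_{k-1} − q_k·s_k, t_{k+1} = t_{k-1} − q_k·t_k, so r_k = a·s_k + b·t_k at every step:
  q = 3: r = 40, s = 1 − 3·0 = 1, t = 0 − 3·1 = -3  (check: 211·1 + 57·(-3) = 40)
  q = 1: r = 17, s = 0 − 1·1 = -1, t = 1 − 1·(-3) = 4  (check: 211·(-1) + 57·4 = 17)
  q = 2: r = 6, s = 1 − 2·(-1) = 3, t = -3 − 2·4 = -11  (check: 211·3 + 57·(-11) = 6)
  q = 2: r = 5, s = -1 − 2·3 = -7, t = 4 − 2·(-11) = 26  (check: 211·(-7) + 57·26 = 5)
  q = 1: r = 1, s = 3 − 1·(-7) = 10, t = -11 − 1·26 = -37  (check: 211·10 + 57·(-37) = 1)
The row with r = 1 (the gcd) gives the Bezout coefficients s = 10, t = -37.
Result: 211 · (10) + 57 · (-37) = 1.

gcd(211, 57) = 1; s = 10, t = -37 (check: 211·10 + 57·(-37) = 1).


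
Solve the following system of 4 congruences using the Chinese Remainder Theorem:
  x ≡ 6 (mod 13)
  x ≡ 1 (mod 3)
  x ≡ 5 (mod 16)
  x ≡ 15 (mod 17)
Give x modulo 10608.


Product of moduli M = 13 · 3 · 16 · 17 = 10608.
Merge one congruence at a time:
  Start: x ≡ 6 (mod 13).
  Combine with x ≡ 1 (mod 3); new modulus lcm = 39.
    Write x = 6 + 13·t and substitute into x ≡ 1 (mod 3): 13·t ≡ 1 − 6 = -5 (mod 3).
    Reduce coefficients mod 3: 1·t ≡ 1 (mod 3).
    So t ≡ 1 (mod 3).
    Then x = 6 + 13·1 = 19, valid modulo lcm(13, 3) = 39: x ≡ 19 (mod 39).
  Combine with x ≡ 5 (mod 16); new modulus lcm = 624.
    Write x = 19 + 39·t and substitute into x ≡ 5 (mod 16): 39·t ≡ 5 − 19 = -14 (mod 16).
    Reduce coefficients mod 16: 7·t ≡ 2 (mod 16).
    The inverse of 7 mod 16 is 7 (since 7·7 = 49 = 3·16 + 1), so t ≡ 7·2 = 14 ≡ 14 (mod 16).
    Then x = 19 + 39·14 = 565, valid modulo lcm(39, 16) = 624: x ≡ 565 (mod 624).
  Combine with x ≡ 15 (mod 17); new modulus lcm = 10608.
    Write x = 565 + 624·t and substitute into x ≡ 15 (mod 17): 624·t ≡ 15 − 565 = -550 (mod 17).
    Reduce coefficients mod 17: 12·t ≡ 11 (mod 17).
    The inverse of 12 mod 17 is 10 (since 12·10 = 120 = 7·17 + 1), so t ≡ 10·11 = 110 ≡ 8 (mod 17).
    Then x = 565 + 624·8 = 5557, valid modulo lcm(624, 17) = 10608: x ≡ 5557 (mod 10608).
Verify against each original: 5557 mod 13 = 6, 5557 mod 3 = 1, 5557 mod 16 = 5, 5557 mod 17 = 15.

x ≡ 5557 (mod 10608).


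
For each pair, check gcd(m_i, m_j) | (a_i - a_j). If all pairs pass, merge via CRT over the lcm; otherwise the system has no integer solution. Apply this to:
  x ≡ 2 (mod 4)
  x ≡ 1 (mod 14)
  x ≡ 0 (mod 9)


Moduli 4, 14, 9 are not pairwise coprime, so CRT works modulo lcm(m_i) when all pairwise compatibility conditions hold.
Pairwise compatibility: gcd(m_i, m_j) must divide a_i - a_j for every pair.
Merge one congruence at a time:
  Start: x ≡ 2 (mod 4).
  Combine with x ≡ 1 (mod 14): gcd(4, 14) = 2, and 1 - 2 = -1 is NOT divisible by 2.
    ⇒ system is inconsistent (no integer solution).

No solution (the system is inconsistent).


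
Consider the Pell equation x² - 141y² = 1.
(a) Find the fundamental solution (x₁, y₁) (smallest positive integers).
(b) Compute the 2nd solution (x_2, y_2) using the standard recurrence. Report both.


Step 1: Find the fundamental solution (x₁, y₁) of x² - 141y² = 1.
  Expand √141 as a continued fraction. a₀ = ⌊√141⌋ = 11; iterate m_{k+1} = d_k·a_k − m_k, d_{k+1} = (141 − m_{k+1}²)/d_k, a_{k+1} = ⌊(a₀ + m_{k+1})/d_{k+1}⌋ (starting m₀ = 0, d₀ = 1), with convergents p_k = a_k·p_{k-1} + p_{k-2}, q_k = a_k·q_{k-1} + q_{k-2} (p₋₁ = 1, q₋₁ = 0):
  k = 0: a₀ = 11; p₀/q₀ = 11/1; p₀² − 141·q₀² = 121 − 141 = -20.
  k = 1: m = 11, d = 20, a = ⌊(11 + 11)/20⌋ = 1; p/q = (1·11 + 1)/(1·1 + 0) = 12/1; p² − 141·q² = 144 − 141 = 3.
  k = 2: m = 9, d = 3, a = ⌊(11 + 9)/3⌋ = 6; p/q = (6·12 + 11)/(6·1 + 1) = 83/7; p² − 141·q² = 6889 − 6909 = -20.
  k = 3: m = 9, d = 20, a = ⌊(11 + 9)/20⌋ = 1; p/q = (1·83 + 12)/(1·7 + 1) = 95/8; p² − 141·q² = 9025 − 9024 = 1.
  The first convergent with p² − 141·q² = 1 gives the fundamental solution (x₁, y₁) = (95, 8).
Step 2: Apply the recurrence (x_{n+1}, y_{n+1}) = (x₁x_n + 141y₁y_n, x₁y_n + y₁x_n) repeatedly.
  From (x_1, y_1) = (95, 8): x_2 = 95·95 + 141·8·8 = 18049; y_2 = 95·8 + 8·95 = 1520.
Step 3: Verify x_2² - 141·y_2² = 325766401 - 325766400 = 1 (should be 1). ✓

(x_1, y_1) = (95, 8); (x_2, y_2) = (18049, 1520).


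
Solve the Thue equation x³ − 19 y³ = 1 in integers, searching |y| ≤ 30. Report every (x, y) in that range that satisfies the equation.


The equation is x³ - 19y³ = 1. For fixed y, x³ = 19·y³ + 1, so a solution requires the RHS to be a perfect cube.
Strategy: iterate y from -30 to 30, compute RHS = 19·y³ + 1, and check whether it is a (positive or negative) perfect cube.
Check small values of y:
  y = 0: RHS = 1 = (1)³ ⇒ x = 1 works.
  y = 1: RHS = 20 is not a perfect cube.
  y = -1: RHS = -18 is not a perfect cube.
  y = 2: RHS = 153 is not a perfect cube.
  y = -2: RHS = -151 is not a perfect cube.
  y = 3: RHS = 514 is not a perfect cube.
  y = -3: RHS = -512 = (-8)³ ⇒ x = -8 works.
Continuing the search up to |y| = 30 finds no further solutions beyond those listed.
Collected solutions: (1, 0), (-8, -3).

Solutions (with |y| ≤ 30): (1, 0), (-8, -3).


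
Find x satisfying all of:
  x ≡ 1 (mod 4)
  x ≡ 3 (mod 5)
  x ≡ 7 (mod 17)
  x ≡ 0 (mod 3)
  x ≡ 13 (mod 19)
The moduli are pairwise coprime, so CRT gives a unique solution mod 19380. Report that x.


Product of moduli M = 4 · 5 · 17 · 3 · 19 = 19380.
Merge one congruence at a time:
  Start: x ≡ 1 (mod 4).
  Combine with x ≡ 3 (mod 5); new modulus lcm = 20.
    Write x = 1 + 4·t and substitute into x ≡ 3 (mod 5): 4·t ≡ 3 − 1 = 2 (mod 5).
    The inverse of 4 mod 5 is 4 (since 4·4 = 16 = 3·5 + 1), so t ≡ 4·2 = 8 ≡ 3 (mod 5).
    Then x = 1 + 4·3 = 13, valid modulo lcm(4, 5) = 20: x ≡ 13 (mod 20).
  Combine with x ≡ 7 (mod 17); new modulus lcm = 340.
    Write x = 13 + 20·t and substitute into x ≡ 7 (mod 17): 20·t ≡ 7 − 13 = -6 (mod 17).
    Reduce coefficients mod 17: 3·t ≡ 11 (mod 17).
    The inverse of 3 mod 17 is 6 (since 3·6 = 18 = 1·17 + 1), so t ≡ 6·11 = 66 ≡ 15 (mod 17).
    Then x = 13 + 20·15 = 313, valid modulo lcm(20, 17) = 340: x ≡ 313 (mod 340).
  Combine with x ≡ 0 (mod 3); new modulus lcm = 1020.
    Write x = 313 + 340·t and substitute into x ≡ 0 (mod 3): 340·t ≡ 0 − 313 = -313 (mod 3).
    Reduce coefficients mod 3: 1·t ≡ 2 (mod 3).
    So t ≡ 2 (mod 3).
    Then x = 313 + 340·2 = 993, valid modulo lcm(340, 3) = 1020: x ≡ 993 (mod 1020).
  Combine with x ≡ 13 (mod 19); new modulus lcm = 19380.
    Write x = 993 + 1020·t and substitute into x ≡ 13 (mod 19): 1020·t ≡ 13 − 993 = -980 (mod 19).
    Reduce coefficients mod 19: 13·t ≡ 8 (mod 19).
    The inverse of 13 mod 19 is 3 (since 13·3 = 39 = 2·19 + 1), so t ≡ 3·8 = 24 ≡ 5 (mod 19).
    Then x = 993 + 1020·5 = 6093, valid modulo lcm(1020, 19) = 19380: x ≡ 6093 (mod 19380).
Verify against each original: 6093 mod 4 = 1, 6093 mod 5 = 3, 6093 mod 17 = 7, 6093 mod 3 = 0, 6093 mod 19 = 13.

x ≡ 6093 (mod 19380).


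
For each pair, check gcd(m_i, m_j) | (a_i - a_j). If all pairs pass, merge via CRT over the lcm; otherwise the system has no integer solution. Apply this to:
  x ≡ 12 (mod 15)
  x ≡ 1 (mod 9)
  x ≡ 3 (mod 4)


Moduli 15, 9, 4 are not pairwise coprime, so CRT works modulo lcm(m_i) when all pairwise compatibility conditions hold.
Pairwise compatibility: gcd(m_i, m_j) must divide a_i - a_j for every pair.
Merge one congruence at a time:
  Start: x ≡ 12 (mod 15).
  Combine with x ≡ 1 (mod 9): gcd(15, 9) = 3, and 1 - 12 = -11 is NOT divisible by 3.
    ⇒ system is inconsistent (no integer solution).

No solution (the system is inconsistent).


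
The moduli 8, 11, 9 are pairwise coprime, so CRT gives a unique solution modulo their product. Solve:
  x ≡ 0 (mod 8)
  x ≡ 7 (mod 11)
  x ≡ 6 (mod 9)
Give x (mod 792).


Moduli 8, 11, 9 are pairwise coprime; by CRT there is a unique solution modulo M = 8 · 11 · 9 = 792.
Solve pairwise, accumulating the modulus:
  Start with x ≡ 0 (mod 8).
  Combine with x ≡ 7 (mod 11): since gcd(8, 11) = 1, we get a unique residue mod 88.
    Write x = 0 + 8·t and substitute into x ≡ 7 (mod 11): 8·t ≡ 7 − 0 = 7 (mod 11).
    The inverse of 8 mod 11 is 7 (since 8·7 = 56 = 5·11 + 1), so t ≡ 7·7 = 49 ≡ 5 (mod 11).
    Then x = 0 + 8·5 = 40, valid modulo lcm(8, 11) = 88: x ≡ 40 (mod 88).
  Combine with x ≡ 6 (mod 9): since gcd(88, 9) = 1, we get a unique residue mod 792.
    Write x = 40 + 88·t and substitute into x ≡ 6 (mod 9): 88·t ≡ 6 − 40 = -34 (mod 9).
    Reduce coefficients mod 9: 7·t ≡ 2 (mod 9).
    The inverse of 7 mod 9 is 4 (since 7·4 = 28 = 3·9 + 1), so t ≡ 4·2 = 8 ≡ 8 (mod 9).
    Then x = 40 + 88·8 = 744, valid modulo lcm(88, 9) = 792: x ≡ 744 (mod 792).
Verify: 744 mod 8 = 0 ✓, 744 mod 11 = 7 ✓, 744 mod 9 = 6 ✓.

x ≡ 744 (mod 792).


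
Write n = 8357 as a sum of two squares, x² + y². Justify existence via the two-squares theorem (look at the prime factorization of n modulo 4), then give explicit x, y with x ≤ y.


Step 1: Factor n = 8357 = 61 · 137.
Step 2: Check the mod-4 condition on each prime factor: 61 ≡ 1 (mod 4), exponent 1; 137 ≡ 1 (mod 4), exponent 1.
All primes ≡ 3 (mod 4) appear to even exponent (or don't appear), so by the two-squares theorem n IS expressible as a sum of two squares.
Step 3: Build a representation. Here n = 61 · 137 is a product of primes ≡ 1 (mod 4). Each prime p ≡ 1 (mod 4) is itself a sum of two squares; find a² by testing p − a² for a perfect square:
  61: 61 − 1² = 60, 61 − 2² = 57, 61 − 3² = 52, 61 − 4² = 45, 61 − 5² = 36 = 6² ⇒ 61 = 5² + 6².
  137: 137 − 1² = 136, 137 − 2² = 133, 137 − 3² = 128, 137 − 4² = 121 = 11² ⇒ 137 = 4² + 11².
  Combine using the Brahmagupta–Fibonacci identity (a² + b²)(c² + d²) = (ac − bd)² + (ad + bc)² = (ac + bd)² + (ad − bc)²:
  61 · 137 = 8357: from (5² + 6²)(4² + 11²), take (5·4 − 6·11, 5·11 + 6·4) = (20 − 66, 55 + 24) = (-46, 79); dropping signs (only squares matter) gives (46, 79); check 46² + 79² = 2116 + 6241 = 8357 ✓.
Step 4: Order so x ≤ y and verify: 46² + 79² = 2116 + 6241 = 8357 = n. ✓

n = 8357 = 46² + 79² (one valid representation with x ≤ y).


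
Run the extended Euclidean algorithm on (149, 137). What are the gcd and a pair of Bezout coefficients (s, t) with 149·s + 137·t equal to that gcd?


Euclidean algorithm on (149, 137) — divide until remainder is 0:
  149 = 1 · 137 + 12
  137 = 11 · 12 + 5
  12 = 2 · 5 + 2
  5 = 2 · 2 + 1
  2 = 2 · 1 + 0
gcd(149, 137) = 1.
Track Bezout coefficients alongside the remainders: start with r₀ = 149 = a·1 + b·0 (s = 1, t = 0) and r₁ = 137 = a·0 + b·1 (s = 0, t = 1); each new remainder r_{k+1} = r_{k-1} − q_k·r_k inherits s_{k+1} = s_{k-1} − q_k·s_k, t_{k+1} = t_{k-1} − q_k·t_k, so r_k = a·s_k + b·t_k at every step:
  q = 1: r = 12, s = 1 − 1·0 = 1, t = 0 − 1·1 = -1  (check: 149·1 + 137·(-1) = 12)
  q = 11: r = 5, s = 0 − 11·1 = -11, t = 1 − 11·(-1) = 12  (check: 149·(-11) + 137·12 = 5)
  q = 2: r = 2, s = 1 − 2·(-11) = 23, t = -1 − 2·12 = -25  (check: 149·23 + 137·(-25) = 2)
  q = 2: r = 1, s = -11 − 2·23 = -57, t = 12 − 2·(-25) = 62  (check: 149·(-57) + 137·62 = 1)
The row with r = 1 (the gcd) gives the Bezout coefficients s = -57, t = 62.
Result: 149 · (-57) + 137 · (62) = 1.

gcd(149, 137) = 1; s = -57, t = 62 (check: 149·(-57) + 137·62 = 1).


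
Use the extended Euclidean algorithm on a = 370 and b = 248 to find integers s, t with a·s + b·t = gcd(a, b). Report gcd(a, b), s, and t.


Euclidean algorithm on (370, 248) — divide until remainder is 0:
  370 = 1 · 248 + 122
  248 = 2 · 122 + 4
  122 = 30 · 4 + 2
  4 = 2 · 2 + 0
gcd(370, 248) = 2.
Track Bezout coefficients alongside the remainders: start with r₀ = 370 = a·1 + b·0 (s = 1, t = 0) and r₁ = 248 = a·0 + b·1 (s = 0, t = 1); each new remainder r_{k+1} = r_{k-1} − q_k·r_k inherits s_{k+1} = s_{k-1} − q_k·s_k, t_{k+1} = t_{k-1} − q_k·t_k, so r_k = a·s_k + b·t_k at every step:
  q = 1: r = 122, s = 1 − 1·0 = 1, t = 0 − 1·1 = -1  (check: 370·1 + 248·(-1) = 122)
  q = 2: r = 4, s = 0 − 2·1 = -2, t = 1 − 2·(-1) = 3  (check: 370·(-2) + 248·3 = 4)
  q = 30: r = 2, s = 1 − 30·(-2) = 61, t = -1 − 30·3 = -91  (check: 370·61 + 248·(-91) = 2)
The row with r = 2 (the gcd) gives the Bezout coefficients s = 61, t = -91.
Result: 370 · (61) + 248 · (-91) = 2.

gcd(370, 248) = 2; s = 61, t = -91 (check: 370·61 + 248·(-91) = 2).


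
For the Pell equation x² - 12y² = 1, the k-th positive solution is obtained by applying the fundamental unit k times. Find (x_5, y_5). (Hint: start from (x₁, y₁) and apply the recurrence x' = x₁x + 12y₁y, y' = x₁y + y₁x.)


Step 1: Find the fundamental solution (x₁, y₁) of x² - 12y² = 1.
  Expand √12 as a continued fraction. a₀ = ⌊√12⌋ = 3; iterate m_{k+1} = d_k·a_k − m_k, d_{k+1} = (12 − m_{k+1}²)/d_k, a_{k+1} = ⌊(a₀ + m_{k+1})/d_{k+1}⌋ (starting m₀ = 0, d₀ = 1), with convergents p_k = a_k·p_{k-1} + p_{k-2}, q_k = a_k·q_{k-1} + q_{k-2} (p₋₁ = 1, q₋₁ = 0):
  k = 0: a₀ = 3; p₀/q₀ = 3/1; p₀² − 12·q₀² = 9 − 12 = -3.
  k = 1: m = 3, d = 3, a = ⌊(3 + 3)/3⌋ = 2; p/q = (2·3 + 1)/(2·1 + 0) = 7/2; p² − 12·q² = 49 − 48 = 1.
  The first convergent with p² − 12·q² = 1 gives the fundamental solution (x₁, y₁) = (7, 2).
Step 2: Apply the recurrence (x_{n+1}, y_{n+1}) = (x₁x_n + 12y₁y_n, x₁y_n + y₁x_n) repeatedly.
  From (x_1, y_1) = (7, 2): x_2 = 7·7 + 12·2·2 = 97; y_2 = 7·2 + 2·7 = 28.
  From (x_2, y_2) = (97, 28): x_3 = 7·97 + 12·2·28 = 1351; y_3 = 7·28 + 2·97 = 390.
  From (x_3, y_3) = (1351, 390): x_4 = 7·1351 + 12·2·390 = 18817; y_4 = 7·390 + 2·1351 = 5432.
  From (x_4, y_4) = (18817, 5432): x_5 = 7·18817 + 12·2·5432 = 262087; y_5 = 7·5432 + 2·18817 = 75658.
Step 3: Verify x_5² - 12·y_5² = 68689595569 - 68689595568 = 1 (should be 1). ✓

(x_1, y_1) = (7, 2); (x_5, y_5) = (262087, 75658).


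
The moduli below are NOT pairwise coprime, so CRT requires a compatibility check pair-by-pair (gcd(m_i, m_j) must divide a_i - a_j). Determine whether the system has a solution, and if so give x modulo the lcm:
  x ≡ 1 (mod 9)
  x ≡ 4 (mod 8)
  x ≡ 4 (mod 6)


Moduli 9, 8, 6 are not pairwise coprime, so CRT works modulo lcm(m_i) when all pairwise compatibility conditions hold.
Pairwise compatibility: gcd(m_i, m_j) must divide a_i - a_j for every pair.
Merge one congruence at a time:
  Start: x ≡ 1 (mod 9).
  Combine with x ≡ 4 (mod 8): gcd(9, 8) = 1; 4 - 1 = 3, which IS divisible by 1, so compatible.
    Write x = 1 + 9·t and substitute into x ≡ 4 (mod 8): 9·t ≡ 4 − 1 = 3 (mod 8).
    Reduce coefficients mod 8: 1·t ≡ 3 (mod 8).
    So t ≡ 3 (mod 8).
    Then x = 1 + 9·3 = 28, valid modulo lcm(9, 8) = 72: x ≡ 28 (mod 72).
  Combine with x ≡ 4 (mod 6): gcd(72, 6) = 6; 4 - 28 = -24, which IS divisible by 6, so compatible.
    Write x = 28 + 72·t and substitute into x ≡ 4 (mod 6): 72·t ≡ 4 − 28 = -24 (mod 6).
    Divide the congruence (and modulus) by g = 6: 12·t ≡ -4 (mod 1).
    Modulo 1 every t works; take t = 0.
    Then x = 28 + 72·0 = 28, valid modulo lcm(72, 6) = 72: x ≡ 28 (mod 72).
Verify: 28 mod 9 = 1, 28 mod 8 = 4, 28 mod 6 = 4.

x ≡ 28 (mod 72).
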